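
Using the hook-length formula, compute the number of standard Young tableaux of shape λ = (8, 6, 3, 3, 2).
# SYT of shape (8, 6, 3, 3, 2) = 1584282700

Hook-length formula: f^λ = n! / Π hook(c), product over all cells c of the Young diagram. For λ = (8, 6, 3, 3, 2), n = 22 boxes. Hook lengths by row (left-to-right, top-to-bottom): [12, 11, 9, 6, 5, 4, 2, 1]; [9, 8, 6, 3, 2, 1]; [5, 4, 2]; [4, 3, 1]; [2, 1]. Product of hooks = 709469798400. So f^λ = 22! / 709469798400 = 1124000727777607680000 / 709469798400 = 1584282700.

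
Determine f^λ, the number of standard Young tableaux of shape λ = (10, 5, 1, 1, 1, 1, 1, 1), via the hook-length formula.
# SYT of shape (10, 5, 1, 1, 1, 1, 1, 1) = 26142480

Hook-length formula: f^λ = n! / Π hook(c), product over all cells c of the Young diagram. For λ = (10, 5, 1, 1, 1, 1, 1, 1), n = 21 boxes. Hook lengths by row (left-to-right, top-to-bottom): [17, 10, 9, 8, 7, 5, 4, 3, 2, 1]; [11, 4, 3, 2, 1]; [6]; [5]; [4]; [3]; [2]; [1]. Product of hooks = 1954326528000. So f^λ = 21! / 1954326528000 = 51090942171709440000 / 1954326528000 = 26142480.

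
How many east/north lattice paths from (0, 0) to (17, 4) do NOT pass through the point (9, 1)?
Number of paths = 4335

Total paths from (0, 0) to (17, 4): C(21, 17) = 5985. Paths through (9, 1): (paths (0, 0) → (9, 1)) × (paths (9, 1) → (17, 4)) = C(10, 9) · C(11, 8) = 10 · 165 = 1650. Avoidance count = 5985 − 1650 = 4335.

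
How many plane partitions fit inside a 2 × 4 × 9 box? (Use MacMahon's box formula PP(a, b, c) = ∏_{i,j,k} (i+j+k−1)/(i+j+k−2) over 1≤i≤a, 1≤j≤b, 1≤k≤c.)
PP(2, 4, 9) = 143143

Evaluate the triple product over i = 1..2, j = 1..4, k = 1..9. The factors are (2/1) · (3/2) · (4/3) · (5/4) · (6/5) · (7/6) · (8/7) · (9/8) · … (72 factors total). The numerators and denominators telescope so the product is an integer; carrying out the multiplication exactly gives PP(2, 4, 9) = 143143.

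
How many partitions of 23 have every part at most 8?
p(23, parts ≤ 8) = 764

Use the recurrence p(n, m) = p(n, m−1) + p(n−m, m): either the largest part is < m (count p(n, m−1)) or the largest part is exactly m (remove one copy of m, count p(n−m, m)). With p(0, ·) = 1 this gives p(23, parts ≤ 8) = 764. (By conjugating Young diagrams, this also counts partitions of 23 into at most 8 parts.)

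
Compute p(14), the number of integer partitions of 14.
p(14) = 135

Compute p(n) via the recurrence p(n, m) = p(n, m−1) + p(n−m, m), where p(n, m) counts partitions of n with all parts ≤ m and p(n) = p(n, n). The base cases are p(0, m) = 1 and p(n, 0) = 0 for n > 0. Filling the table yields p(14) = 135. (Euler's pentagonal recurrence is an alternative.)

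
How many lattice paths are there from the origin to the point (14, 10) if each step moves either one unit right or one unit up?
Number of paths = 1961256

A monotone lattice path from (0, 0) to (14, 10) consists of 14 east steps and 10 north steps in some order, so it is determined by which 14 of the 24 steps are east. The count is C(24, 14) = 1961256.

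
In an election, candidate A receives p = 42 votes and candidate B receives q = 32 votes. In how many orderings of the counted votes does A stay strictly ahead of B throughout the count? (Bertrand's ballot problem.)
Strict-lead orderings = 120911825638427755470

Total orderings of the 74 votes with 42 for A: C(74, 42) = 894747509724365390478. By the Bertrand ballot formula (Cycle Lemma / reflection principle), the number of orderings in which A is strictly ahead of B throughout is (p − q)/(p + q) · C(p + q, p) = (42 − 32)/(42 + 32) · 894747509724365390478 = 120911825638427755470.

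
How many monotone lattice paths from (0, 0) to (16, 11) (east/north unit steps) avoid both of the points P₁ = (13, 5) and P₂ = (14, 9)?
Number of paths = 7672083

Inclusion–exclusion. Total paths: C(27, 16) = 13037895. Through P₁: C(18, 13)·C(9, 3) = 719712. Through P₂: C(23, 14)·C(4, 2) = 4903140. Since P₁ is strictly southwest of P₂, a monotone path through both must visit P₁ then P₂; paths through both = C(18, 13)·C(5, 1)·C(4, 2) = 257040. Avoid both = 13037895 − 719712 − 4903140 + 257040 = 7672083.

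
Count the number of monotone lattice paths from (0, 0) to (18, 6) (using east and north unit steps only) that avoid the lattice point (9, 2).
Number of paths = 95271

Total paths from (0, 0) to (18, 6): C(24, 18) = 134596. Paths through (9, 2): (paths (0, 0) → (9, 2)) × (paths (9, 2) → (18, 6)) = C(11, 9) · C(13, 9) = 55 · 715 = 39325. Avoidance count = 134596 − 39325 = 95271.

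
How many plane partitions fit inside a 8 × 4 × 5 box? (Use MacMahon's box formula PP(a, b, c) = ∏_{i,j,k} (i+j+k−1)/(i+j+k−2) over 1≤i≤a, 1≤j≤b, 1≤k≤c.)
PP(8, 4, 5) = 4789851066

Evaluate the triple product over i = 1..8, j = 1..4, k = 1..5. The factors are (2/1) · (3/2) · (4/3) · (5/4) · (6/5) · (3/2) · (4/3) · (5/4) · … (160 factors total). The numerators and denominators telescope so the product is an integer; carrying out the multiplication exactly gives PP(8, 4, 5) = 4789851066.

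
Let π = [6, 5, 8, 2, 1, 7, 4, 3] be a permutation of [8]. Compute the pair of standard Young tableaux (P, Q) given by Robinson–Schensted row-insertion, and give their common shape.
P = [1, 3] / [2, 4] / [5, 7] / [6, 8];  Q = [1, 3] / [2, 6] / [4, 7] / [5, 8];  common shape = (2, 2, 2, 2)

Row-insert the values π_1, π_2, … into P one at a time, bumping the leftmost entry strictly greater than the inserted value down to the next row. The recording tableau Q records, in position (i, j), the step at which that cell was added to P.
  Insert 6 (step 1): P = [6];  Q = [1]
  Insert 5 (step 2): P = [5] / [6];  Q = [1] / [2]
  Insert 8 (step 3): P = [5, 8] / [6];  Q = [1, 3] / [2]
  Insert 2 (step 4): P = [2, 8] / [5] / [6];  Q = [1, 3] / [2] / [4]
  Insert 1 (step 5): P = [1, 8] / [2] / [5] / [6];  Q = [1, 3] / [2] / [4] / [5]
  Insert 7 (step 6): P = [1, 7] / [2, 8] / [5] / [6];  Q = [1, 3] / [2, 6] / [4] / [5]
  Insert 4 (step 7): P = [1, 4] / [2, 7] / [5, 8] / [6];  Q = [1, 3] / [2, 6] / [4, 7] / [5]
  Insert 3 (step 8): P = [1, 3] / [2, 4] / [5, 7] / [6, 8];  Q = [1, 3] / [2, 6] / [4, 7] / [5, 8]
Final shape: (2, 2, 2, 2).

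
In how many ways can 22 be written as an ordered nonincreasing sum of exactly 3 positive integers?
p(22, 3 parts) = 40

Partitions of n into exactly k parts are in bijection with partitions of n − k into at most k parts (subtract 1 from each part). So p(22, exactly 3) = p(19, parts ≤ 3). Computing via the recurrence p(m, j) = p(m, j−1) + p(m−j, j) gives 40.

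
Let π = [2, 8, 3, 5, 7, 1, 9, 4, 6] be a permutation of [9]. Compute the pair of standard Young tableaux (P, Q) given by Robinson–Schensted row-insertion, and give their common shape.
P = [1, 3, 4, 6, 9] / [2, 5, 7] / [8];  Q = [1, 2, 4, 5, 7] / [3, 8, 9] / [6];  common shape = (5, 3, 1)

Row-insert the values π_1, π_2, … into P one at a time, bumping the leftmost entry strictly greater than the inserted value down to the next row. The recording tableau Q records, in position (i, j), the step at which that cell was added to P.
  Insert 2 (step 1): P = [2];  Q = [1]
  Insert 8 (step 2): P = [2, 8];  Q = [1, 2]
  Insert 3 (step 3): P = [2, 3] / [8];  Q = [1, 2] / [3]
  Insert 5 (step 4): P = [2, 3, 5] / [8];  Q = [1, 2, 4] / [3]
  Insert 7 (step 5): P = [2, 3, 5, 7] / [8];  Q = [1, 2, 4, 5] / [3]
  Insert 1 (step 6): P = [1, 3, 5, 7] / [2] / [8];  Q = [1, 2, 4, 5] / [3] / [6]
  Insert 9 (step 7): P = [1, 3, 5, 7, 9] / [2] / [8];  Q = [1, 2, 4, 5, 7] / [3] / [6]
  Insert 4 (step 8): P = [1, 3, 4, 7, 9] / [2, 5] / [8];  Q = [1, 2, 4, 5, 7] / [3, 8] / [6]
  Insert 6 (step 9): P = [1, 3, 4, 6, 9] / [2, 5, 7] / [8];  Q = [1, 2, 4, 5, 7] / [3, 8, 9] / [6]
Final shape: (5, 3, 1).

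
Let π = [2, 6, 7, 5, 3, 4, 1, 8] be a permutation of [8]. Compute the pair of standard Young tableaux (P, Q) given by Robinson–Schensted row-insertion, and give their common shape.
P = [1, 3, 4, 8] / [2, 7] / [5] / [6];  Q = [1, 2, 3, 8] / [4, 6] / [5] / [7];  common shape = (4, 2, 1, 1)

Row-insert the values π_1, π_2, … into P one at a time, bumping the leftmost entry strictly greater than the inserted value down to the next row. The recording tableau Q records, in position (i, j), the step at which that cell was added to P.
  Insert 2 (step 1): P = [2];  Q = [1]
  Insert 6 (step 2): P = [2, 6];  Q = [1, 2]
  Insert 7 (step 3): P = [2, 6, 7];  Q = [1, 2, 3]
  Insert 5 (step 4): P = [2, 5, 7] / [6];  Q = [1, 2, 3] / [4]
  Insert 3 (step 5): P = [2, 3, 7] / [5] / [6];  Q = [1, 2, 3] / [4] / [5]
  Insert 4 (step 6): P = [2, 3, 4] / [5, 7] / [6];  Q = [1, 2, 3] / [4, 6] / [5]
  Insert 1 (step 7): P = [1, 3, 4] / [2, 7] / [5] / [6];  Q = [1, 2, 3] / [4, 6] / [5] / [7]
  Insert 8 (step 8): P = [1, 3, 4, 8] / [2, 7] / [5] / [6];  Q = [1, 2, 3, 8] / [4, 6] / [5] / [7]
Final shape: (4, 2, 1, 1).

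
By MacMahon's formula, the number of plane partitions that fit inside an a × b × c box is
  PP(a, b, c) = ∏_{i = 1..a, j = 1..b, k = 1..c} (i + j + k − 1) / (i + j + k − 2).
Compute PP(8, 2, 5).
PP(8, 2, 5) = 429429

Evaluate the triple product over i = 1..8, j = 1..2, k = 1..5. The factors are (2/1) · (3/2) · (4/3) · (5/4) · (6/5) · (3/2) · (4/3) · (5/4) · … (80 factors total). The numerators and denominators telescope so the product is an integer; carrying out the multiplication exactly gives PP(8, 2, 5) = 429429.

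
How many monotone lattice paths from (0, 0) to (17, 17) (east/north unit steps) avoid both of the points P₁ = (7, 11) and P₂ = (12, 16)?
Number of paths = 1944346986

Inclusion–exclusion. Total paths: C(34, 17) = 2333606220. Through P₁: C(18, 7)·C(16, 10) = 254846592. Through P₂: C(28, 12)·C(6, 5) = 182530530. Since P₁ is strictly southwest of P₂, a monotone path through both must visit P₁ then P₂; paths through both = C(18, 7)·C(10, 5)·C(6, 5) = 48117888. Avoid both = 2333606220 − 254846592 − 182530530 + 48117888 = 1944346986.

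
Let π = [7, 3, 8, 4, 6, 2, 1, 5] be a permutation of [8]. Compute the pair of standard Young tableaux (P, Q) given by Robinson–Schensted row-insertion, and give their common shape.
P = [1, 4, 5] / [2, 6] / [3, 8] / [7];  Q = [1, 3, 5] / [2, 4] / [6, 8] / [7];  common shape = (3, 2, 2, 1)

Row-insert the values π_1, π_2, … into P one at a time, bumping the leftmost entry strictly greater than the inserted value down to the next row. The recording tableau Q records, in position (i, j), the step at which that cell was added to P.
  Insert 7 (step 1): P = [7];  Q = [1]
  Insert 3 (step 2): P = [3] / [7];  Q = [1] / [2]
  Insert 8 (step 3): P = [3, 8] / [7];  Q = [1, 3] / [2]
  Insert 4 (step 4): P = [3, 4] / [7, 8];  Q = [1, 3] / [2, 4]
  Insert 6 (step 5): P = [3, 4, 6] / [7, 8];  Q = [1, 3, 5] / [2, 4]
  Insert 2 (step 6): P = [2, 4, 6] / [3, 8] / [7];  Q = [1, 3, 5] / [2, 4] / [6]
  Insert 1 (step 7): P = [1, 4, 6] / [2, 8] / [3] / [7];  Q = [1, 3, 5] / [2, 4] / [6] / [7]
  Insert 5 (step 8): P = [1, 4, 5] / [2, 6] / [3, 8] / [7];  Q = [1, 3, 5] / [2, 4] / [6, 8] / [7]
Final shape: (3, 2, 2, 1).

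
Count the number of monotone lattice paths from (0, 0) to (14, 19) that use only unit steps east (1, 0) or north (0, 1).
Number of paths = 818809200

A monotone lattice path from (0, 0) to (14, 19) consists of 14 east steps and 19 north steps in some order, so it is determined by which 14 of the 33 steps are east. The count is C(33, 14) = 818809200.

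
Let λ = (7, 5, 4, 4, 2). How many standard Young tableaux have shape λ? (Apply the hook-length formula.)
# SYT of shape (7, 5, 4, 4, 2) = 1414214802

Hook-length formula: f^λ = n! / Π hook(c), product over all cells c of the Young diagram. For λ = (7, 5, 4, 4, 2), n = 22 boxes. Hook lengths by row (left-to-right, top-to-bottom): [11, 10, 8, 7, 4, 2, 1]; [8, 7, 5, 4, 1]; [6, 5, 3, 2]; [5, 4, 2, 1]; [2, 1]. Product of hooks = 794787840000. So f^λ = 22! / 794787840000 = 1124000727777607680000 / 794787840000 = 1414214802.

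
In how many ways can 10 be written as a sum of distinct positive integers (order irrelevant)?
q(10) = 10

List partitions of 10 into distinct parts: 10, 9+1, 8+2, 7+3, 7+2+1, 6+4, 6+3+1, 5+4+1, 5+3+2, 4+3+2+1. There are q(10) = 10. (Euler: this equals the number of odd-part partitions of 10.)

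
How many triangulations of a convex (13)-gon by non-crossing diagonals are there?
C_11 = 58786

These polygon triangulations are counted by the Catalan number C_n = (1/(n + 1)) · C(2n, n). For n = 11: C_11 = (1/12) · C(22, 11) = 705432/12 = 58786.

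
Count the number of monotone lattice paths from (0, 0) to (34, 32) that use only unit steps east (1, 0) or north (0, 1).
Number of paths = 7007092303604022630

A monotone lattice path from (0, 0) to (34, 32) consists of 34 east steps and 32 north steps in some order, so it is determined by which 34 of the 66 steps are east. The count is C(66, 34) = 7007092303604022630.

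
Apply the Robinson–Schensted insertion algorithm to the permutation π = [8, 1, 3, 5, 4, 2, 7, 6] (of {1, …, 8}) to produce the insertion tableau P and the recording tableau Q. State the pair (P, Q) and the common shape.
P = [1, 2, 4, 6] / [3, 7] / [5] / [8];  Q = [1, 3, 4, 7] / [2, 8] / [5] / [6];  common shape = (4, 2, 1, 1)

Row-insert the values π_1, π_2, … into P one at a time, bumping the leftmost entry strictly greater than the inserted value down to the next row. The recording tableau Q records, in position (i, j), the step at which that cell was added to P.
  Insert 8 (step 1): P = [8];  Q = [1]
  Insert 1 (step 2): P = [1] / [8];  Q = [1] / [2]
  Insert 3 (step 3): P = [1, 3] / [8];  Q = [1, 3] / [2]
  Insert 5 (step 4): P = [1, 3, 5] / [8];  Q = [1, 3, 4] / [2]
  Insert 4 (step 5): P = [1, 3, 4] / [5] / [8];  Q = [1, 3, 4] / [2] / [5]
  Insert 2 (step 6): P = [1, 2, 4] / [3] / [5] / [8];  Q = [1, 3, 4] / [2] / [5] / [6]
  Insert 7 (step 7): P = [1, 2, 4, 7] / [3] / [5] / [8];  Q = [1, 3, 4, 7] / [2] / [5] / [6]
  Insert 6 (step 8): P = [1, 2, 4, 6] / [3, 7] / [5] / [8];  Q = [1, 3, 4, 7] / [2, 8] / [5] / [6]
Final shape: (4, 2, 1, 1).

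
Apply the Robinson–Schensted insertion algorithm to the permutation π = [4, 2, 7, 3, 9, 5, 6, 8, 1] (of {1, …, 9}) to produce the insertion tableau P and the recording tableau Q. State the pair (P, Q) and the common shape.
P = [1, 3, 5, 6, 8] / [2, 7, 9] / [4];  Q = [1, 3, 5, 7, 8] / [2, 4, 6] / [9];  common shape = (5, 3, 1)

Row-insert the values π_1, π_2, … into P one at a time, bumping the leftmost entry strictly greater than the inserted value down to the next row. The recording tableau Q records, in position (i, j), the step at which that cell was added to P.
  Insert 4 (step 1): P = [4];  Q = [1]
  Insert 2 (step 2): P = [2] / [4];  Q = [1] / [2]
  Insert 7 (step 3): P = [2, 7] / [4];  Q = [1, 3] / [2]
  Insert 3 (step 4): P = [2, 3] / [4, 7];  Q = [1, 3] / [2, 4]
  Insert 9 (step 5): P = [2, 3, 9] / [4, 7];  Q = [1, 3, 5] / [2, 4]
  Insert 5 (step 6): P = [2, 3, 5] / [4, 7, 9];  Q = [1, 3, 5] / [2, 4, 6]
  Insert 6 (step 7): P = [2, 3, 5, 6] / [4, 7, 9];  Q = [1, 3, 5, 7] / [2, 4, 6]
  Insert 8 (step 8): P = [2, 3, 5, 6, 8] / [4, 7, 9];  Q = [1, 3, 5, 7, 8] / [2, 4, 6]
  Insert 1 (step 9): P = [1, 3, 5, 6, 8] / [2, 7, 9] / [4];  Q = [1, 3, 5, 7, 8] / [2, 4, 6] / [9]
Final shape: (5, 3, 1).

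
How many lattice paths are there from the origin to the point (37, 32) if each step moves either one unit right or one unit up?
Number of paths = 47249626017378270486

A monotone lattice path from (0, 0) to (37, 32) consists of 37 east steps and 32 north steps in some order, so it is determined by which 37 of the 69 steps are east. The count is C(69, 37) = 47249626017378270486.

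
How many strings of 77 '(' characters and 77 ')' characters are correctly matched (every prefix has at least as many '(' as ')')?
C_77 = 18793142726809884575211361279087545193250040

These balanced parentheses are counted by the Catalan number C_n = (1/(n + 1)) · C(2n, n). For n = 77: C_77 = (1/78) · C(154, 77) = 1465865132691170996866486179768828525073503120/78 = 18793142726809884575211361279087545193250040.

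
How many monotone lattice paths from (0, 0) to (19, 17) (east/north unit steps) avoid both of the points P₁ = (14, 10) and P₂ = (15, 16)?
Number of paths = 5610124833

Inclusion–exclusion. Total paths: C(36, 19) = 8597496600. Through P₁: C(24, 14)·C(12, 5) = 1553314752. Through P₂: C(31, 15)·C(5, 4) = 1502700975. Since P₁ is strictly southwest of P₂, a monotone path through both must visit P₁ then P₂; paths through both = C(24, 14)·C(7, 1)·C(5, 4) = 68643960. Avoid both = 8597496600 − 1553314752 − 1502700975 + 68643960 = 5610124833.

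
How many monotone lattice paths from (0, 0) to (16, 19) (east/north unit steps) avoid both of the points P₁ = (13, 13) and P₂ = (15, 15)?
Number of paths = 2722708950

Inclusion–exclusion. Total paths: C(35, 16) = 4059928950. Through P₁: C(26, 13)·C(9, 3) = 873650400. Through P₂: C(30, 15)·C(5, 1) = 775587600. Since P₁ is strictly southwest of P₂, a monotone path through both must visit P₁ then P₂; paths through both = C(26, 13)·C(4, 2)·C(5, 1) = 312018000. Avoid both = 4059928950 − 873650400 − 775587600 + 312018000 = 2722708950.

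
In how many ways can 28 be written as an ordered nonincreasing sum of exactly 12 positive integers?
p(28, 12 parts) = 224

Partitions of n into exactly k parts are in bijection with partitions of n − k into at most k parts (subtract 1 from each part). So p(28, exactly 12) = p(16, parts ≤ 12). Computing via the recurrence p(m, j) = p(m, j−1) + p(m−j, j) gives 224.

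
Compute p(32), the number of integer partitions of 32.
p(32) = 8349

Compute p(n) via the recurrence p(n, m) = p(n, m−1) + p(n−m, m), where p(n, m) counts partitions of n with all parts ≤ m and p(n) = p(n, n). The base cases are p(0, m) = 1 and p(n, 0) = 0 for n > 0. Filling the table yields p(32) = 8349. (Euler's pentagonal recurrence is an alternative.)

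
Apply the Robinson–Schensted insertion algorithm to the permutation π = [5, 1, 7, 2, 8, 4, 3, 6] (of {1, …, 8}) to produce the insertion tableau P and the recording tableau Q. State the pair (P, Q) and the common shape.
P = [1, 2, 3, 6] / [4, 7, 8] / [5];  Q = [1, 3, 5, 8] / [2, 4, 6] / [7];  common shape = (4, 3, 1)

Row-insert the values π_1, π_2, … into P one at a time, bumping the leftmost entry strictly greater than the inserted value down to the next row. The recording tableau Q records, in position (i, j), the step at which that cell was added to P.
  Insert 5 (step 1): P = [5];  Q = [1]
  Insert 1 (step 2): P = [1] / [5];  Q = [1] / [2]
  Insert 7 (step 3): P = [1, 7] / [5];  Q = [1, 3] / [2]
  Insert 2 (step 4): P = [1, 2] / [5, 7];  Q = [1, 3] / [2, 4]
  Insert 8 (step 5): P = [1, 2, 8] / [5, 7];  Q = [1, 3, 5] / [2, 4]
  Insert 4 (step 6): P = [1, 2, 4] / [5, 7, 8];  Q = [1, 3, 5] / [2, 4, 6]
  Insert 3 (step 7): P = [1, 2, 3] / [4, 7, 8] / [5];  Q = [1, 3, 5] / [2, 4, 6] / [7]
  Insert 6 (step 8): P = [1, 2, 3, 6] / [4, 7, 8] / [5];  Q = [1, 3, 5, 8] / [2, 4, 6] / [7]
Final shape: (4, 3, 1).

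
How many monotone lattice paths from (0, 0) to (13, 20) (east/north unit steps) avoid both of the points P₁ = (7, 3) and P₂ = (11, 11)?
Number of paths = 525521040

Inclusion–exclusion. Total paths: C(33, 13) = 573166440. Through P₁: C(10, 7)·C(23, 6) = 12113640. Through P₂: C(22, 11)·C(11, 2) = 38798760. Since P₁ is strictly southwest of P₂, a monotone path through both must visit P₁ then P₂; paths through both = C(10, 7)·C(12, 4)·C(11, 2) = 3267000. Avoid both = 573166440 − 12113640 − 38798760 + 3267000 = 525521040.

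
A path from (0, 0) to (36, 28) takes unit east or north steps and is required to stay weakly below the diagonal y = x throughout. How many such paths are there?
Number of paths = 272133314509923216

By the reflection principle (André's argument), the number of monotone paths to (36, 28) with n ≤ m that never go above y = x is C(64, 36) − C(64, 37) = 1118770292985239888 − 846636978475316672 = 272133314509923216.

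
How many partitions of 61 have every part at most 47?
p(61, parts ≤ 47) = 1121132

Use the recurrence p(n, m) = p(n, m−1) + p(n−m, m): either the largest part is < m (count p(n, m−1)) or the largest part is exactly m (remove one copy of m, count p(n−m, m)). With p(0, ·) = 1 this gives p(61, parts ≤ 47) = 1121132. (By conjugating Young diagrams, this also counts partitions of 61 into at most 47 parts.)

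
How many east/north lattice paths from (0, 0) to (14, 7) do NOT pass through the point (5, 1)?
Number of paths = 86250

Total paths from (0, 0) to (14, 7): C(21, 14) = 116280. Paths through (5, 1): (paths (0, 0) → (5, 1)) × (paths (5, 1) → (14, 7)) = C(6, 5) · C(15, 9) = 6 · 5005 = 30030. Avoidance count = 116280 − 30030 = 86250.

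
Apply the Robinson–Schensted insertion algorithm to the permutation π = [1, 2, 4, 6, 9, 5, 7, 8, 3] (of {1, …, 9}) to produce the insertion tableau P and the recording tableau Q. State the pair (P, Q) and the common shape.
P = [1, 2, 3, 5, 7, 8] / [4, 9] / [6];  Q = [1, 2, 3, 4, 5, 8] / [6, 7] / [9];  common shape = (6, 2, 1)

Row-insert the values π_1, π_2, … into P one at a time, bumping the leftmost entry strictly greater than the inserted value down to the next row. The recording tableau Q records, in position (i, j), the step at which that cell was added to P.
  Insert 1 (step 1): P = [1];  Q = [1]
  Insert 2 (step 2): P = [1, 2];  Q = [1, 2]
  Insert 4 (step 3): P = [1, 2, 4];  Q = [1, 2, 3]
  Insert 6 (step 4): P = [1, 2, 4, 6];  Q = [1, 2, 3, 4]
  Insert 9 (step 5): P = [1, 2, 4, 6, 9];  Q = [1, 2, 3, 4, 5]
  Insert 5 (step 6): P = [1, 2, 4, 5, 9] / [6];  Q = [1, 2, 3, 4, 5] / [6]
  Insert 7 (step 7): P = [1, 2, 4, 5, 7] / [6, 9];  Q = [1, 2, 3, 4, 5] / [6, 7]
  Insert 8 (step 8): P = [1, 2, 4, 5, 7, 8] / [6, 9];  Q = [1, 2, 3, 4, 5, 8] / [6, 7]
  Insert 3 (step 9): P = [1, 2, 3, 5, 7, 8] / [4, 9] / [6];  Q = [1, 2, 3, 4, 5, 8] / [6, 7] / [9]
Final shape: (6, 2, 1).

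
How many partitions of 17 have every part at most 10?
p(17, parts ≤ 10) = 267

Use the recurrence p(n, m) = p(n, m−1) + p(n−m, m): either the largest part is < m (count p(n, m−1)) or the largest part is exactly m (remove one copy of m, count p(n−m, m)). With p(0, ·) = 1 this gives p(17, parts ≤ 10) = 267. (By conjugating Young diagrams, this also counts partitions of 17 into at most 10 parts.)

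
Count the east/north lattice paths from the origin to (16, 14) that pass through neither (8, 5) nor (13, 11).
Number of paths = 76104705

Inclusion–exclusion. Total paths: C(30, 16) = 145422675. Through P₁: C(13, 8)·C(17, 8) = 31286970. Through P₂: C(24, 13)·C(6, 3) = 49922880. Since P₁ is strictly southwest of P₂, a monotone path through both must visit P₁ then P₂; paths through both = C(13, 8)·C(11, 5)·C(6, 3) = 11891880. Avoid both = 145422675 − 31286970 − 49922880 + 11891880 = 76104705.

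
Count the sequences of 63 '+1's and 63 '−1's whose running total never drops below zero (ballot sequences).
C_63 = 94295850558771979787935384946380125

These ballot sequences are counted by the Catalan number C_n = (1/(n + 1)) · C(2n, n). For n = 63: C_63 = (1/64) · C(126, 63) = 6034934435761406706427864636568328000/64 = 94295850558771979787935384946380125.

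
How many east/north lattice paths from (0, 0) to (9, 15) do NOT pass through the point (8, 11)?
Number of paths = 929594

Total paths from (0, 0) to (9, 15): C(24, 9) = 1307504. Paths through (8, 11): (paths (0, 0) → (8, 11)) × (paths (8, 11) → (9, 15)) = C(19, 8) · C(5, 1) = 75582 · 5 = 377910. Avoidance count = 1307504 − 377910 = 929594.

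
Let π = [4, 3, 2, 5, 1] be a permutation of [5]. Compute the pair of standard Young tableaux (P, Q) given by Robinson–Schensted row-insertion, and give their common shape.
P = [1, 5] / [2] / [3] / [4];  Q = [1, 4] / [2] / [3] / [5];  common shape = (2, 1, 1, 1)

Row-insert the values π_1, π_2, … into P one at a time, bumping the leftmost entry strictly greater than the inserted value down to the next row. The recording tableau Q records, in position (i, j), the step at which that cell was added to P.
  Insert 4 (step 1): P = [4];  Q = [1]
  Insert 3 (step 2): P = [3] / [4];  Q = [1] / [2]
  Insert 2 (step 3): P = [2] / [3] / [4];  Q = [1] / [2] / [3]
  Insert 5 (step 4): P = [2, 5] / [3] / [4];  Q = [1, 4] / [2] / [3]
  Insert 1 (step 5): P = [1, 5] / [2] / [3] / [4];  Q = [1, 4] / [2] / [3] / [5]
Final shape: (2, 1, 1, 1).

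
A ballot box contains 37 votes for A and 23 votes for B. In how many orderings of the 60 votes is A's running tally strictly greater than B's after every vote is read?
Strict-lead orderings = 5456577564869340

Total orderings of the 60 votes with 37 for A: C(60, 37) = 23385332420868600. By the Bertrand ballot formula (Cycle Lemma / reflection principle), the number of orderings in which A is strictly ahead of B throughout is (p − q)/(p + q) · C(p + q, p) = (37 − 23)/(37 + 23) · 23385332420868600 = 5456577564869340.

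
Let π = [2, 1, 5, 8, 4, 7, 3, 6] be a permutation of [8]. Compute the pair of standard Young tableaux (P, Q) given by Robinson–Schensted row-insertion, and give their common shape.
P = [1, 3, 6] / [2, 4, 7] / [5, 8];  Q = [1, 3, 4] / [2, 5, 6] / [7, 8];  common shape = (3, 3, 2)

Row-insert the values π_1, π_2, … into P one at a time, bumping the leftmost entry strictly greater than the inserted value down to the next row. The recording tableau Q records, in position (i, j), the step at which that cell was added to P.
  Insert 2 (step 1): P = [2];  Q = [1]
  Insert 1 (step 2): P = [1] / [2];  Q = [1] / [2]
  Insert 5 (step 3): P = [1, 5] / [2];  Q = [1, 3] / [2]
  Insert 8 (step 4): P = [1, 5, 8] / [2];  Q = [1, 3, 4] / [2]
  Insert 4 (step 5): P = [1, 4, 8] / [2, 5];  Q = [1, 3, 4] / [2, 5]
  Insert 7 (step 6): P = [1, 4, 7] / [2, 5, 8];  Q = [1, 3, 4] / [2, 5, 6]
  Insert 3 (step 7): P = [1, 3, 7] / [2, 4, 8] / [5];  Q = [1, 3, 4] / [2, 5, 6] / [7]
  Insert 6 (step 8): P = [1, 3, 6] / [2, 4, 7] / [5, 8];  Q = [1, 3, 4] / [2, 5, 6] / [7, 8]
Final shape: (3, 3, 2).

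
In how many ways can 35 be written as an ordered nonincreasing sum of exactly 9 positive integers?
p(35, 9 parts) = 1549

Partitions of n into exactly k parts are in bijection with partitions of n − k into at most k parts (subtract 1 from each part). So p(35, exactly 9) = p(26, parts ≤ 9). Computing via the recurrence p(m, j) = p(m, j−1) + p(m−j, j) gives 1549.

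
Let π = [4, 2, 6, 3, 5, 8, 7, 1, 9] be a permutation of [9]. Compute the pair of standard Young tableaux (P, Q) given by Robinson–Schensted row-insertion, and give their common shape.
P = [1, 3, 5, 7, 9] / [2, 6, 8] / [4];  Q = [1, 3, 5, 6, 9] / [2, 4, 7] / [8];  common shape = (5, 3, 1)

Row-insert the values π_1, π_2, … into P one at a time, bumping the leftmost entry strictly greater than the inserted value down to the next row. The recording tableau Q records, in position (i, j), the step at which that cell was added to P.
  Insert 4 (step 1): P = [4];  Q = [1]
  Insert 2 (step 2): P = [2] / [4];  Q = [1] / [2]
  Insert 6 (step 3): P = [2, 6] / [4];  Q = [1, 3] / [2]
  Insert 3 (step 4): P = [2, 3] / [4, 6];  Q = [1, 3] / [2, 4]
  Insert 5 (step 5): P = [2, 3, 5] / [4, 6];  Q = [1, 3, 5] / [2, 4]
  Insert 8 (step 6): P = [2, 3, 5, 8] / [4, 6];  Q = [1, 3, 5, 6] / [2, 4]
  Insert 7 (step 7): P = [2, 3, 5, 7] / [4, 6, 8];  Q = [1, 3, 5, 6] / [2, 4, 7]
  Insert 1 (step 8): P = [1, 3, 5, 7] / [2, 6, 8] / [4];  Q = [1, 3, 5, 6] / [2, 4, 7] / [8]
  Insert 9 (step 9): P = [1, 3, 5, 7, 9] / [2, 6, 8] / [4];  Q = [1, 3, 5, 6, 9] / [2, 4, 7] / [8]
Final shape: (5, 3, 1).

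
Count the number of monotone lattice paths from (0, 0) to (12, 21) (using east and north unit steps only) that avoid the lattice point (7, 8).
Number of paths = 299682240

Total paths from (0, 0) to (12, 21): C(33, 12) = 354817320. Paths through (7, 8): (paths (0, 0) → (7, 8)) × (paths (7, 8) → (12, 21)) = C(15, 7) · C(18, 5) = 6435 · 8568 = 55135080. Avoidance count = 354817320 − 55135080 = 299682240.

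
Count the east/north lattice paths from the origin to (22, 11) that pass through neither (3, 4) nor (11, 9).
Number of paths = 160926350

Inclusion–exclusion. Total paths: C(33, 22) = 193536720. Through P₁: C(7, 3)·C(26, 19) = 23023000. Through P₂: C(20, 11)·C(13, 11) = 13100880. Since P₁ is strictly southwest of P₂, a monotone path through both must visit P₁ then P₂; paths through both = C(7, 3)·C(13, 8)·C(13, 11) = 3513510. Avoid both = 193536720 − 23023000 − 13100880 + 3513510 = 160926350.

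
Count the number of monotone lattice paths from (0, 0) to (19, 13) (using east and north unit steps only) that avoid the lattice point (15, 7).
Number of paths = 311559360

Total paths from (0, 0) to (19, 13): C(32, 19) = 347373600. Paths through (15, 7): (paths (0, 0) → (15, 7)) × (paths (15, 7) → (19, 13)) = C(22, 15) · C(10, 4) = 170544 · 210 = 35814240. Avoidance count = 347373600 − 35814240 = 311559360.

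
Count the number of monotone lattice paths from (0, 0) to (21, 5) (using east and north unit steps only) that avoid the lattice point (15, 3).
Number of paths = 42932

Total paths from (0, 0) to (21, 5): C(26, 21) = 65780. Paths through (15, 3): (paths (0, 0) → (15, 3)) × (paths (15, 3) → (21, 5)) = C(18, 15) · C(8, 6) = 816 · 28 = 22848. Avoidance count = 65780 − 22848 = 42932.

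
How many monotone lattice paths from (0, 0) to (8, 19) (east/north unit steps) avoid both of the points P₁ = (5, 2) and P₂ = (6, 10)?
Number of paths = 1766090

Inclusion–exclusion. Total paths: C(27, 8) = 2220075. Through P₁: C(7, 5)·C(20, 3) = 23940. Through P₂: C(16, 6)·C(11, 2) = 440440. Since P₁ is strictly southwest of P₂, a monotone path through both must visit P₁ then P₂; paths through both = C(7, 5)·C(9, 1)·C(11, 2) = 10395. Avoid both = 2220075 − 23940 − 440440 + 10395 = 1766090.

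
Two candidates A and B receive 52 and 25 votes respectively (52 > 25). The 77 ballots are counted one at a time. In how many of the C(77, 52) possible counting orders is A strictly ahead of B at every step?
Strict-lead orderings = 40690685796997560228

Total orderings of the 77 votes with 52 for A: C(77, 52) = 116043807643289338428. By the Bertrand ballot formula (Cycle Lemma / reflection principle), the number of orderings in which A is strictly ahead of B throughout is (p − q)/(p + q) · C(p + q, p) = (52 − 25)/(52 + 25) · 116043807643289338428 = 40690685796997560228.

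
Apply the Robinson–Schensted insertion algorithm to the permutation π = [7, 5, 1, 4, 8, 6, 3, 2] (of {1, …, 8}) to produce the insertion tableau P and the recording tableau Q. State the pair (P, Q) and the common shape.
P = [1, 2, 6] / [3, 8] / [4] / [5] / [7];  Q = [1, 4, 5] / [2, 6] / [3] / [7] / [8];  common shape = (3, 2, 1, 1, 1)

Row-insert the values π_1, π_2, … into P one at a time, bumping the leftmost entry strictly greater than the inserted value down to the next row. The recording tableau Q records, in position (i, j), the step at which that cell was added to P.
  Insert 7 (step 1): P = [7];  Q = [1]
  Insert 5 (step 2): P = [5] / [7];  Q = [1] / [2]
  Insert 1 (step 3): P = [1] / [5] / [7];  Q = [1] / [2] / [3]
  Insert 4 (step 4): P = [1, 4] / [5] / [7];  Q = [1, 4] / [2] / [3]
  Insert 8 (step 5): P = [1, 4, 8] / [5] / [7];  Q = [1, 4, 5] / [2] / [3]
  Insert 6 (step 6): P = [1, 4, 6] / [5, 8] / [7];  Q = [1, 4, 5] / [2, 6] / [3]
  Insert 3 (step 7): P = [1, 3, 6] / [4, 8] / [5] / [7];  Q = [1, 4, 5] / [2, 6] / [3] / [7]
  Insert 2 (step 8): P = [1, 2, 6] / [3, 8] / [4] / [5] / [7];  Q = [1, 4, 5] / [2, 6] / [3] / [7] / [8]
Final shape: (3, 2, 1, 1, 1).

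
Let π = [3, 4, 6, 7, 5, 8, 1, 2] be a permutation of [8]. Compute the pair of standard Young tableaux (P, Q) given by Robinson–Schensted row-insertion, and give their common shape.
P = [1, 2, 5, 7, 8] / [3, 4] / [6];  Q = [1, 2, 3, 4, 6] / [5, 8] / [7];  common shape = (5, 2, 1)

Row-insert the values π_1, π_2, … into P one at a time, bumping the leftmost entry strictly greater than the inserted value down to the next row. The recording tableau Q records, in position (i, j), the step at which that cell was added to P.
  Insert 3 (step 1): P = [3];  Q = [1]
  Insert 4 (step 2): P = [3, 4];  Q = [1, 2]
  Insert 6 (step 3): P = [3, 4, 6];  Q = [1, 2, 3]
  Insert 7 (step 4): P = [3, 4, 6, 7];  Q = [1, 2, 3, 4]
  Insert 5 (step 5): P = [3, 4, 5, 7] / [6];  Q = [1, 2, 3, 4] / [5]
  Insert 8 (step 6): P = [3, 4, 5, 7, 8] / [6];  Q = [1, 2, 3, 4, 6] / [5]
  Insert 1 (step 7): P = [1, 4, 5, 7, 8] / [3] / [6];  Q = [1, 2, 3, 4, 6] / [5] / [7]
  Insert 2 (step 8): P = [1, 2, 5, 7, 8] / [3, 4] / [6];  Q = [1, 2, 3, 4, 6] / [5, 8] / [7]
Final shape: (5, 2, 1).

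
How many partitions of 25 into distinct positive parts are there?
q(25) = 142

A partition into distinct parts is a strictly decreasing sequence summing to n. The recurrence d(n, m) = d(n, m−1) + d(n−m, m−1) (use part m at most once) with q(n) = d(n, n) gives q(25) = 142. (Euler's theorem: # distinct-part partitions = # odd-part partitions.)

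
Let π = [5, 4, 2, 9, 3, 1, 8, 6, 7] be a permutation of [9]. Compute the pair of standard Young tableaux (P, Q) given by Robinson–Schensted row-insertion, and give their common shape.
P = [1, 3, 6, 7] / [2, 8] / [4, 9] / [5];  Q = [1, 4, 7, 9] / [2, 5] / [3, 8] / [6];  common shape = (4, 2, 2, 1)

Row-insert the values π_1, π_2, … into P one at a time, bumping the leftmost entry strictly greater than the inserted value down to the next row. The recording tableau Q records, in position (i, j), the step at which that cell was added to P.
  Insert 5 (step 1): P = [5];  Q = [1]
  Insert 4 (step 2): P = [4] / [5];  Q = [1] / [2]
  Insert 2 (step 3): P = [2] / [4] / [5];  Q = [1] / [2] / [3]
  Insert 9 (step 4): P = [2, 9] / [4] / [5];  Q = [1, 4] / [2] / [3]
  Insert 3 (step 5): P = [2, 3] / [4, 9] / [5];  Q = [1, 4] / [2, 5] / [3]
  Insert 1 (step 6): P = [1, 3] / [2, 9] / [4] / [5];  Q = [1, 4] / [2, 5] / [3] / [6]
  Insert 8 (step 7): P = [1, 3, 8] / [2, 9] / [4] / [5];  Q = [1, 4, 7] / [2, 5] / [3] / [6]
  Insert 6 (step 8): P = [1, 3, 6] / [2, 8] / [4, 9] / [5];  Q = [1, 4, 7] / [2, 5] / [3, 8] / [6]
  Insert 7 (step 9): P = [1, 3, 6, 7] / [2, 8] / [4, 9] / [5];  Q = [1, 4, 7, 9] / [2, 5] / [3, 8] / [6]
Final shape: (4, 2, 2, 1).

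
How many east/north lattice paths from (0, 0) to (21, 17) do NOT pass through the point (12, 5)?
Number of paths = 26962304540

Total paths from (0, 0) to (21, 17): C(38, 21) = 28781143380. Paths through (12, 5): (paths (0, 0) → (12, 5)) × (paths (12, 5) → (21, 17)) = C(17, 12) · C(21, 9) = 6188 · 293930 = 1818838840. Avoidance count = 28781143380 − 1818838840 = 26962304540.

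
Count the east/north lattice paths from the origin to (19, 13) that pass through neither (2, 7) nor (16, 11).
Number of paths = 214462158

Inclusion–exclusion. Total paths: C(32, 19) = 347373600. Through P₁: C(9, 2)·C(23, 17) = 3634092. Through P₂: C(27, 16)·C(5, 3) = 130378950. Since P₁ is strictly southwest of P₂, a monotone path through both must visit P₁ then P₂; paths through both = C(9, 2)·C(18, 14)·C(5, 3) = 1101600. Avoid both = 347373600 − 3634092 − 130378950 + 1101600 = 214462158.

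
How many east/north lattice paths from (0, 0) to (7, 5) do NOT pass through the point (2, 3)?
Number of paths = 582

Total paths from (0, 0) to (7, 5): C(12, 7) = 792. Paths through (2, 3): (paths (0, 0) → (2, 3)) × (paths (2, 3) → (7, 5)) = C(5, 2) · C(7, 5) = 10 · 21 = 210. Avoidance count = 792 − 210 = 582.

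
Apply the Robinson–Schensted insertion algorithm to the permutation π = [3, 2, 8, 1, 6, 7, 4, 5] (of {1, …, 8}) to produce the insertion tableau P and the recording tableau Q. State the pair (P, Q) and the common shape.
P = [1, 4, 5] / [2, 6, 7] / [3, 8];  Q = [1, 3, 6] / [2, 5, 8] / [4, 7];  common shape = (3, 3, 2)

Row-insert the values π_1, π_2, … into P one at a time, bumping the leftmost entry strictly greater than the inserted value down to the next row. The recording tableau Q records, in position (i, j), the step at which that cell was added to P.
  Insert 3 (step 1): P = [3];  Q = [1]
  Insert 2 (step 2): P = [2] / [3];  Q = [1] / [2]
  Insert 8 (step 3): P = [2, 8] / [3];  Q = [1, 3] / [2]
  Insert 1 (step 4): P = [1, 8] / [2] / [3];  Q = [1, 3] / [2] / [4]
  Insert 6 (step 5): P = [1, 6] / [2, 8] / [3];  Q = [1, 3] / [2, 5] / [4]
  Insert 7 (step 6): P = [1, 6, 7] / [2, 8] / [3];  Q = [1, 3, 6] / [2, 5] / [4]
  Insert 4 (step 7): P = [1, 4, 7] / [2, 6] / [3, 8];  Q = [1, 3, 6] / [2, 5] / [4, 7]
  Insert 5 (step 8): P = [1, 4, 5] / [2, 6, 7] / [3, 8];  Q = [1, 3, 6] / [2, 5, 8] / [4, 7]
Final shape: (3, 3, 2).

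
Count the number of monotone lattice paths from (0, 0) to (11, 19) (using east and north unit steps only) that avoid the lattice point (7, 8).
Number of paths = 45843525

Total paths from (0, 0) to (11, 19): C(30, 11) = 54627300. Paths through (7, 8): (paths (0, 0) → (7, 8)) × (paths (7, 8) → (11, 19)) = C(15, 7) · C(15, 4) = 6435 · 1365 = 8783775. Avoidance count = 54627300 − 8783775 = 45843525.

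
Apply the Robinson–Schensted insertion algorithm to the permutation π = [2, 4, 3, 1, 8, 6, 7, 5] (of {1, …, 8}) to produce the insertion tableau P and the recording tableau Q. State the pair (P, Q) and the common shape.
P = [1, 3, 5, 7] / [2, 6] / [4, 8];  Q = [1, 2, 5, 7] / [3, 6] / [4, 8];  common shape = (4, 2, 2)

Row-insert the values π_1, π_2, … into P one at a time, bumping the leftmost entry strictly greater than the inserted value down to the next row. The recording tableau Q records, in position (i, j), the step at which that cell was added to P.
  Insert 2 (step 1): P = [2];  Q = [1]
  Insert 4 (step 2): P = [2, 4];  Q = [1, 2]
  Insert 3 (step 3): P = [2, 3] / [4];  Q = [1, 2] / [3]
  Insert 1 (step 4): P = [1, 3] / [2] / [4];  Q = [1, 2] / [3] / [4]
  Insert 8 (step 5): P = [1, 3, 8] / [2] / [4];  Q = [1, 2, 5] / [3] / [4]
  Insert 6 (step 6): P = [1, 3, 6] / [2, 8] / [4];  Q = [1, 2, 5] / [3, 6] / [4]
  Insert 7 (step 7): P = [1, 3, 6, 7] / [2, 8] / [4];  Q = [1, 2, 5, 7] / [3, 6] / [4]
  Insert 5 (step 8): P = [1, 3, 5, 7] / [2, 6] / [4, 8];  Q = [1, 2, 5, 7] / [3, 6] / [4, 8]
Final shape: (4, 2, 2).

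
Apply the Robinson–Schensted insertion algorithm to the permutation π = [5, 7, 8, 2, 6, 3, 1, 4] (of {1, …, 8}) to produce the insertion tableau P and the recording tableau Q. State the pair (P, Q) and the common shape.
P = [1, 3, 4] / [2, 6, 8] / [5] / [7];  Q = [1, 2, 3] / [4, 5, 8] / [6] / [7];  common shape = (3, 3, 1, 1)

Row-insert the values π_1, π_2, … into P one at a time, bumping the leftmost entry strictly greater than the inserted value down to the next row. The recording tableau Q records, in position (i, j), the step at which that cell was added to P.
  Insert 5 (step 1): P = [5];  Q = [1]
  Insert 7 (step 2): P = [5, 7];  Q = [1, 2]
  Insert 8 (step 3): P = [5, 7, 8];  Q = [1, 2, 3]
  Insert 2 (step 4): P = [2, 7, 8] / [5];  Q = [1, 2, 3] / [4]
  Insert 6 (step 5): P = [2, 6, 8] / [5, 7];  Q = [1, 2, 3] / [4, 5]
  Insert 3 (step 6): P = [2, 3, 8] / [5, 6] / [7];  Q = [1, 2, 3] / [4, 5] / [6]
  Insert 1 (step 7): P = [1, 3, 8] / [2, 6] / [5] / [7];  Q = [1, 2, 3] / [4, 5] / [6] / [7]
  Insert 4 (step 8): P = [1, 3, 4] / [2, 6, 8] / [5] / [7];  Q = [1, 2, 3] / [4, 5, 8] / [6] / [7]
Final shape: (3, 3, 1, 1).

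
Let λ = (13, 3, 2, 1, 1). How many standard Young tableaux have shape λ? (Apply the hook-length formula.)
# SYT of shape (13, 3, 2, 1, 1) = 1630200

Hook-length formula: f^λ = n! / Π hook(c), product over all cells c of the Young diagram. For λ = (13, 3, 2, 1, 1), n = 20 boxes. Hook lengths by row (left-to-right, top-to-bottom): [17, 14, 12, 10, 9, 8, 7, 6, 5, 4, 3, 2, 1]; [6, 3, 1]; [4, 1]; [2]; [1]. Product of hooks = 1492394803200. So f^λ = 20! / 1492394803200 = 2432902008176640000 / 1492394803200 = 1630200.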